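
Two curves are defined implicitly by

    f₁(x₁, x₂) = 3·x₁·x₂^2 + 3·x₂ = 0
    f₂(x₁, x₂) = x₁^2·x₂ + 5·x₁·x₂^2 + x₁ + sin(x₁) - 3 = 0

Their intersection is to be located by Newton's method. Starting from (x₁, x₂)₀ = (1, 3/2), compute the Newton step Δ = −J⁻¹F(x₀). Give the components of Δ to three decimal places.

(0.502, -1.220)

At (1, 3/2): F = (11.250, 11.59147).
Jacobian J = [[3·x₂^2, 6·x₁·x₂ + 3], [2·x₁·x₂ + 5·x₂^2 + cos(x₁) + 1, x₁^2 + 10·x₁·x₂]].
At the point, J = [[6.750, 12.000], [15.79030, 16.000]] (det J = -81.48363).
Solving J·Δ = −F gives Δ = (0.502, -1.220).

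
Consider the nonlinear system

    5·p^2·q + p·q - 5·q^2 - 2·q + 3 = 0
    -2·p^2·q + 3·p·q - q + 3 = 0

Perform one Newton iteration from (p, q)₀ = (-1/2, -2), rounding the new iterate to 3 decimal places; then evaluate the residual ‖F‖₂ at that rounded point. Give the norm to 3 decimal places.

7.779

At (-1/2, -2): F = (-14.500, 9.000).
Jacobian J = [[10·p·q + q, 5·p^2 + p - 10·q - 2], [-4·p·q + 3·q, -2·p^2 + 3·p - 1]].
At the point, J = [[8.000, 18.750], [-10.000, -3.000]] (det J = 163.500).
Solving J·Δ = −F gives Δ = (0.766, 0.446).
Then the next iterate is (p, q)₁ = (0.266, -1.554).
Re-evaluating at (0.266, -1.554): F = (-6.92972, 3.53382), so ‖F‖₂ = 7.779.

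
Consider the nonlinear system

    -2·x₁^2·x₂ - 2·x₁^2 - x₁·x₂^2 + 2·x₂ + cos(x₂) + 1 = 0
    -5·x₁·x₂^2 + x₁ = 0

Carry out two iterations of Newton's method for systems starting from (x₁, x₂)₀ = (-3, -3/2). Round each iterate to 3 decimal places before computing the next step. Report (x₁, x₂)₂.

(-1.830, -0.541)

At (-3, -3/2): F = (13.82074, 30.750).
Jacobian J = [[-4·x₁·x₂ - 4·x₁ - x₂^2, -2·x₁^2 - 2·x₁·x₂ - sin(x₂) + 2], [-5·x₂^2 + 1, -10·x₁·x₂]].
At the point, J = [[-8.250, -24.00251], [-10.250, -45.000]] (det J = 125.22432).
Solving J·Δ = −F gives Δ = (-0.927, 0.895).
Then the next iterate is (x₁, x₂)₁ = (-3.927, -0.605).
Round to (-3.927, -0.605) and repeat: F = (-10.13297, 3.25990), J = [[5.83864, -33.02557], [-0.83013, -23.75835]].
Δ = (2.097, 0.064), so (x₁, x₂)₂ = (-1.830, -0.541).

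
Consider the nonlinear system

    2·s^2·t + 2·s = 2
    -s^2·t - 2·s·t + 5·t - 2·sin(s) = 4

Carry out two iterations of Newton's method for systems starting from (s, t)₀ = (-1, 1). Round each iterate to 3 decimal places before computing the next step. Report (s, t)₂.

At (-1, 1): F = (-2.000, 3.68294).
Jacobian J = [[4·s·t + 2, 2·s^2], [-2·s·t - 2·t - 2·cos(s), -s^2 - 2·s + 5]].
At the point, J = [[-2.000, 2.000], [-1.08060, 6.000]] (det J = -9.83879).
Solving J·Δ = −F gives Δ = (-1.968, -0.968).
Then the next iterate is (s, t)₁ = (-2.968, 0.032).
Round to (-2.968, 0.032) and repeat: F = (-7.37222, -3.58649), J = [[1.62010, 17.61805], [2.09589, 2.12698]].
Δ = (1.419, 0.288), so (s, t)₂ = (-1.549, 0.320).

(-1.549, 0.320)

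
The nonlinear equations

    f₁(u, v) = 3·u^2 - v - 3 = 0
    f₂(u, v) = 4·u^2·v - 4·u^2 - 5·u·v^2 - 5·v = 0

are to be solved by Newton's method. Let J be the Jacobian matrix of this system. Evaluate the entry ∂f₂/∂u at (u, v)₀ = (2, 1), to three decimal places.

∂f₂/∂u = 8·u·v - 8·u - 5·v^2.
At (2, 1) this is -5.000.

-5.000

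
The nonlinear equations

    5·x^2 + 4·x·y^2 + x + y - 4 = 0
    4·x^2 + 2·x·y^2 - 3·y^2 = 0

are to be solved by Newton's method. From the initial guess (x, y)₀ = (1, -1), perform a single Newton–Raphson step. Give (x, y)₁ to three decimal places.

(0.690, -0.950)

At (1, -1): F = (5.000, 3.000).
Jacobian J = [[10·x + 4·y^2 + 1, 8·x·y + 1], [8·x + 2·y^2, 4·x·y - 6·y]].
At the point, J = [[15.000, -7.000], [10.000, 2.000]] (det J = 100.000).
Solving J·Δ = −F gives Δ = (-0.310, 0.050).
Then the next iterate is (x, y)₁ = (0.690, -0.950).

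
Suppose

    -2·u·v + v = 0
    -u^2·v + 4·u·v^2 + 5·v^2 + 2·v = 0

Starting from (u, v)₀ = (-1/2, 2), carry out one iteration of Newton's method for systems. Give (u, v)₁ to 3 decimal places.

At (-1/2, 2): F = (4.000, 15.500).
Jacobian J = [[-2·v, -2·u + 1], [-2·u·v + 4·v^2, -u^2 + 8·u·v + 10·v + 2]].
At the point, J = [[-4.000, 2.000], [18.000, 13.750]] (det J = -91.000).
Solving J·Δ = −F gives Δ = (0.264, -1.473).
Then the next iterate is (u, v)₁ = (-0.236, 0.527).

(-0.236, 0.527)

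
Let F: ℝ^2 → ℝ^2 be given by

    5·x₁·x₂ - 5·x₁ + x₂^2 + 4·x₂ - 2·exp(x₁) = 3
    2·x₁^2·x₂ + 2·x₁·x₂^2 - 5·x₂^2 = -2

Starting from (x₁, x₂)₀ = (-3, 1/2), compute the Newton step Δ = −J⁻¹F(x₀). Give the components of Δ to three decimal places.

(1.763, 0.207)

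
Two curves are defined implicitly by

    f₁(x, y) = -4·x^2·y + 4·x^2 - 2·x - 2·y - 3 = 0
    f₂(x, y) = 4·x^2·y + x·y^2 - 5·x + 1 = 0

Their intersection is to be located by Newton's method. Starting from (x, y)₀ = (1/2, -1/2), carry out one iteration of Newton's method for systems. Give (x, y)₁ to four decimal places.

(0.1507, -1.4658)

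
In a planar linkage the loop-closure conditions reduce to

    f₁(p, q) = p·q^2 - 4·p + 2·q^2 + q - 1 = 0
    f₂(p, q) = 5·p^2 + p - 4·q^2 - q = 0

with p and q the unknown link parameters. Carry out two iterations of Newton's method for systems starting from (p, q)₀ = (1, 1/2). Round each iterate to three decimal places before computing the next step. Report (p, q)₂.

(1.035, 1.178)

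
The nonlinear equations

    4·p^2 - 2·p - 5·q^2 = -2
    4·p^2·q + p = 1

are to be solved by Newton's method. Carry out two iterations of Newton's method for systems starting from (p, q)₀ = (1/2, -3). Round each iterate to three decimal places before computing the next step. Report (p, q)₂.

At (1/2, -3): F = (-43.000, -3.500).
Jacobian J = [[8·p - 2, -10·q], [8·p·q + 1, 4·p^2]].
At the point, J = [[2.000, 30.000], [-11.000, 1.000]] (det J = 332.000).
Solving J·Δ = −F gives Δ = (-0.187, 1.446).
Then the next iterate is (p, q)₁ = (0.313, -1.554).
Round to (0.313, -1.554) and repeat: F = (-10.30870, -1.29598), J = [[0.504, 15.540], [-2.89122, 0.39188]].
Δ = (-0.357, 0.675), so (p, q)₂ = (-0.044, -0.879).

(-0.044, -0.879)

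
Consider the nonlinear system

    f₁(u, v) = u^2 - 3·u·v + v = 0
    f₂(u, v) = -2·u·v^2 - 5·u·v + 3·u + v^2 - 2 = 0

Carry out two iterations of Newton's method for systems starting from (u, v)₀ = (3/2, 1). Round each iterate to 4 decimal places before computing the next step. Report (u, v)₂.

(6.7670, -1.2353)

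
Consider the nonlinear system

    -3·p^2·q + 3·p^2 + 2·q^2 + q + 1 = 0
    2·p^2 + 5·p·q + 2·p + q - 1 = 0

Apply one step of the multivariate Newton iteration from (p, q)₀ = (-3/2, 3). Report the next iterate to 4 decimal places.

At (-3/2, 3): F = (8.5000, -19.0000).
Jacobian J = [[-6·p·q + 6·p, -3·p^2 + 4·q + 1], [4·p + 5·q + 2, 5·p + 1]].
At the point, J = [[18.0000, 6.2500], [11.0000, -6.5000]] (det J = -185.7500).
Solving J·Δ = −F gives Δ = (0.3419, -2.3445).
Then the next iterate is (p, q)₁ = (-1.1581, 0.6555).

(-1.1581, 0.6555)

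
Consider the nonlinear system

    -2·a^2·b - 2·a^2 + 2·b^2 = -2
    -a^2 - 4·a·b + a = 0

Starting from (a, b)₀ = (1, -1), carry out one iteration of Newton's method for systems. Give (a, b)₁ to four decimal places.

(0.5556, -0.3333)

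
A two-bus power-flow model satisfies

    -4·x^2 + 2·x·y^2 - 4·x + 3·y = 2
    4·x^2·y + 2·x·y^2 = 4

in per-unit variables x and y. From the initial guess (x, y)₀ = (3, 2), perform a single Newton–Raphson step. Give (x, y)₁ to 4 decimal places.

At (3, 2): F = (-20.0000, 92.0000).
Jacobian J = [[-8·x + 2·y^2 - 4, 4·x·y + 3], [8·x·y + 2·y^2, 4·x^2 + 4·x·y]].
At the point, J = [[-20.0000, 27.0000], [56.0000, 60.0000]] (det J = -2712.0000).
Solving J·Δ = −F gives Δ = (-1.3584, -0.2655).
Then the next iterate is (x, y)₁ = (1.6416, 1.7345).

(1.6416, 1.7345)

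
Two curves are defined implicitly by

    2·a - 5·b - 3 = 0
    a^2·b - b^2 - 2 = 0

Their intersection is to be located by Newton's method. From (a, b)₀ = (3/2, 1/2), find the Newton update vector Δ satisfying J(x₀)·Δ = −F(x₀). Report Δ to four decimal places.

(0.8750, -0.1500)

At (3/2, 1/2): F = (-2.5000, -1.1250).
Jacobian J = [[2, -5], [2·a·b, a^2 - 2·b]].
At the point, J = [[2.0000, -5.0000], [1.5000, 1.2500]] (det J = 10.0000).
Solving J·Δ = −F gives Δ = (0.8750, -0.1500).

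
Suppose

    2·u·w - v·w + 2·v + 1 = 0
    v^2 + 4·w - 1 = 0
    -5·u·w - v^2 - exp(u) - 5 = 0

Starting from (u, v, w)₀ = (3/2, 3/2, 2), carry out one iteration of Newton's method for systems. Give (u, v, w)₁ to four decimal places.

(1.2769, 3.8458, -2.0719)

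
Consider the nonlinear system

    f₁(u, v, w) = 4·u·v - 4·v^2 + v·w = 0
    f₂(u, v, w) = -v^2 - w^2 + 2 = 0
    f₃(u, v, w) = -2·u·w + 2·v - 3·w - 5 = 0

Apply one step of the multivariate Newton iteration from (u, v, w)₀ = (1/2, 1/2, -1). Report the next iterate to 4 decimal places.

At (1/2, 1/2, -1): F = (-0.5000, 0.7500, 0.0000).
Jacobian J = [[4·v, 4·u - 8·v + w, v], [0, -2·v, -2·w], [-2·w, 2, -2·u - 3]].
At the point, J = [[2.0000, -3.0000, 0.5000], [0.0000, -1.0000, 2.0000], [2.0000, 2.0000, -4.0000]] (det J = -11.0000).
Solving J·Δ = −F gives Δ = (-0.7500, -0.7955, -0.7727).
Then the next iterate is (u, v, w)₁ = (-0.2500, -0.2955, -1.7727).

(-0.2500, -0.2955, -1.7727)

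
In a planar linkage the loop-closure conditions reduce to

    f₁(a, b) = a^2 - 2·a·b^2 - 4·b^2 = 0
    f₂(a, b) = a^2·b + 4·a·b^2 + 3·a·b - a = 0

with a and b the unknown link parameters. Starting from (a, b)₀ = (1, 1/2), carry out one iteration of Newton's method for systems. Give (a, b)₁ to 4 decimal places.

At (1, 1/2): F = (-0.5000, 2.0000).
Jacobian J = [[2·a - 2·b^2, -4·a·b - 8·b], [2·a·b + 4·b^2 + 3·b - 1, a^2 + 8·a·b + 3·a]].
At the point, J = [[1.5000, -6.0000], [2.5000, 8.0000]] (det J = 27.0000).
Solving J·Δ = −F gives Δ = (-0.2963, -0.1574).
Then the next iterate is (a, b)₁ = (0.7037, 0.3426).

(0.7037, 0.3426)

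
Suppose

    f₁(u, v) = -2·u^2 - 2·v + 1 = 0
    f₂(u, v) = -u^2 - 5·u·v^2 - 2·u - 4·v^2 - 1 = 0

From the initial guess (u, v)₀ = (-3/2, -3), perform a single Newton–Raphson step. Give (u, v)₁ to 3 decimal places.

At (-3/2, -3): F = (2.500, 31.250).
Jacobian J = [[-4·u, -2], [-2·u - 5·v^2 - 2, -10·u·v - 8·v]].
At the point, J = [[6.000, -2.000], [-44.000, -21.000]] (det J = -214.000).
Solving J·Δ = −F gives Δ = (0.047, 1.390).
Then the next iterate is (u, v)₁ = (-1.453, -1.610).

(-1.453, -1.610)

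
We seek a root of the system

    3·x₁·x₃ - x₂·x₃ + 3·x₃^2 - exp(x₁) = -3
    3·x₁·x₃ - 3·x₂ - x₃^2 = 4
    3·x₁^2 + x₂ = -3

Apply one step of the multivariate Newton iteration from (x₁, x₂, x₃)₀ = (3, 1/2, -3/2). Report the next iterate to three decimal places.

(1.669, -6.044, -1.864)

At (3, 1/2, -3/2): F = (-23.08554, -21.250, 30.500).
Jacobian J = [[3·x₃ - exp(x₁), -x₃, 3·x₁ - x₂ + 6·x₃], [3·x₃, -3, 3·x₁ - 2·x₃], [6·x₁, 1, 0]].
At the point, J = [[-24.58554, 1.500, -0.500], [-4.500, -3.000, 12.000], [18.000, 1.000, 0.000]] (det J = 594.27644).
Solving J·Δ = −F gives Δ = (-1.331, -6.544, -0.364).
Then the next iterate is (x₁, x₂, x₃)₁ = (1.669, -6.044, -1.864).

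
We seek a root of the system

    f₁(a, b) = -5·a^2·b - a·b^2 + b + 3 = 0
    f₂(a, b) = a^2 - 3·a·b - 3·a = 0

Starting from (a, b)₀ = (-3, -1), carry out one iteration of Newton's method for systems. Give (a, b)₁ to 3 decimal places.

At (-3, -1): F = (50.000, 9.000).
Jacobian J = [[-10·a·b - b^2, -5·a^2 - 2·a·b + 1], [2·a - 3·b - 3, -3·a]].
At the point, J = [[-31.000, -50.000], [-6.000, 9.000]] (det J = -579.000).
Solving J·Δ = −F gives Δ = (1.554, 0.036).
Then the next iterate is (a, b)₁ = (-1.446, -0.964).

(-1.446, -0.964)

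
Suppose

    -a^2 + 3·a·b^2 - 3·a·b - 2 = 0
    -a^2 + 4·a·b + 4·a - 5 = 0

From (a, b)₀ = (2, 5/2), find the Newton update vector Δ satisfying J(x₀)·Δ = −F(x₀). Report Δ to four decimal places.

At (2, 5/2): F = (16.5000, 19.0000).
Jacobian J = [[-2·a + 3·b^2 - 3·b, 6·a·b - 3·a], [-2·a + 4·b + 4, 4·a]].
At the point, J = [[7.2500, 24.0000], [10.0000, 8.0000]] (det J = -182.0000).
Solving J·Δ = −F gives Δ = (-1.7802, -0.1497).

(-1.7802, -0.1497)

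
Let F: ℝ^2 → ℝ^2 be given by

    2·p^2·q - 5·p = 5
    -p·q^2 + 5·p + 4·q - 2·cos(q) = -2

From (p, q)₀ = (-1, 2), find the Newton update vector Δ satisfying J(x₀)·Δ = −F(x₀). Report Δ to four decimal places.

At (-1, 2): F = (4.0000, 9.832294).
Jacobian J = [[4·p·q - 5, 2·p^2], [-q^2 + 5, -2·p·q + 2·sin(q) + 4]].
At the point, J = [[-13.0000, 2.0000], [1.0000, 9.818595]] (det J = -129.641733).
Solving J·Δ = −F gives Δ = (0.1513, -1.0168).

(0.1513, -1.0168)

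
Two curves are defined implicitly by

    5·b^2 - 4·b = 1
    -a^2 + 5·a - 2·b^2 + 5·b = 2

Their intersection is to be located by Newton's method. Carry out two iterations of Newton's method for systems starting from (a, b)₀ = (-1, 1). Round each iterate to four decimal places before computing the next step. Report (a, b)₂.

(-0.1941, 1.0000)

At (-1, 1): F = (0.0000, -5.0000).
Jacobian J = [[0, 10·b - 4], [-2·a + 5, -4·b + 5]].
At the point, J = [[0.0000, 6.0000], [7.0000, 1.0000]] (det J = -42.0000).
Solving J·Δ = −F gives Δ = (0.7143, 0.0000).
Then the next iterate is (a, b)₁ = (-0.2857, 1.0000).
Round to (-0.2857, 1.0000) and repeat: F = (0.0000, -0.510124), J = [[0.0000, 6.0000], [5.5714, 1.0000]].
Δ = (0.0916, 0.0000), so (a, b)₂ = (-0.1941, 1.0000).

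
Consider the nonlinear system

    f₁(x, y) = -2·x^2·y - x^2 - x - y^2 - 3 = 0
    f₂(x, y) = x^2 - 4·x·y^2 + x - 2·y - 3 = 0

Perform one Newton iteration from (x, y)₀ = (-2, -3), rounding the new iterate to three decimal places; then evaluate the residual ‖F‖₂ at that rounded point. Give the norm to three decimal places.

21.523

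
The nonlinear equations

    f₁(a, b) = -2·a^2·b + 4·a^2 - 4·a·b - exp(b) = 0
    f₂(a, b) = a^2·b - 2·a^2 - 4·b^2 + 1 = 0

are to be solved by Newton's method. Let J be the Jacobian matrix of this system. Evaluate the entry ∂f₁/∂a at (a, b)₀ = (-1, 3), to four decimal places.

-8.0000

∂f₁/∂a = -4·a·b + 8·a - 4·b.
At (-1, 3) this is -8.0000.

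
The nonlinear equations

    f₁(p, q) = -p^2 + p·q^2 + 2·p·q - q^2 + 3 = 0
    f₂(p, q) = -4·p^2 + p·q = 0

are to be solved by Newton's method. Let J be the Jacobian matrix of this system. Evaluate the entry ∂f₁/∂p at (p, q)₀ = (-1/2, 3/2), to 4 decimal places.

6.2500

∂f₁/∂p = -2·p + q^2 + 2·q.
At (-1/2, 3/2) this is 6.2500.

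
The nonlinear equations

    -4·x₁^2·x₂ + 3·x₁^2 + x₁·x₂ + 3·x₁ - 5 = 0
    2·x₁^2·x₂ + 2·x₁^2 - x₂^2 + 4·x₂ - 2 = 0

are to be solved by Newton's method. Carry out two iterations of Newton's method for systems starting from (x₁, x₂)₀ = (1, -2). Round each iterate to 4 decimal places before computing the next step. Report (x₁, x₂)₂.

At (1, -2): F = (7.0000, -16.0000).
Jacobian J = [[-8·x₁·x₂ + 6·x₁ + x₂ + 3, -4·x₁^2 + x₁], [4·x₁·x₂ + 4·x₁, 2·x₁^2 - 2·x₂ + 4]].
At the point, J = [[23.0000, -3.0000], [-4.0000, 10.0000]] (det J = 218.0000).
Solving J·Δ = −F gives Δ = (-0.1009, 1.5596).
Then the next iterate is (x₁, x₂)₁ = (0.8991, -0.4404).
Round to (0.8991, -0.4404) and repeat: F = (1.150522, -3.050812), J = [[11.121909, -2.334423], [2.012545, 6.497562]].
Δ = (-0.0046, 0.4710), so (x₁, x₂)₂ = (0.8945, 0.0306).

(0.8945, 0.0306)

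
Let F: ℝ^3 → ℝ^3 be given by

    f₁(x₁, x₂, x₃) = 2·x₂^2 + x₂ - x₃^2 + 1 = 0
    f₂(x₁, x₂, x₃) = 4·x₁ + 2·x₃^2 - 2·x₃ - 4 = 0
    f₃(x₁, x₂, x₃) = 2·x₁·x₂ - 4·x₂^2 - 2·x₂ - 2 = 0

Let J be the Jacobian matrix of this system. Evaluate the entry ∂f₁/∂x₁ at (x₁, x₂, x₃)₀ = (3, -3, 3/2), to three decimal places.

∂f₁/∂x₁ = 0.
At (3, -3, 3/2) this is 0.000.

0.000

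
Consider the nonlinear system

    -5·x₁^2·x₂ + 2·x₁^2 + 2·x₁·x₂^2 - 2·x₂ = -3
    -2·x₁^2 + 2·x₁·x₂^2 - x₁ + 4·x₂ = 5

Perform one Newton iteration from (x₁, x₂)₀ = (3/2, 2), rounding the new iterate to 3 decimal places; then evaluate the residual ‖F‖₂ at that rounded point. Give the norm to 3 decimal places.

At (3/2, 2): F = (-7.000, 9.000).
Jacobian J = [[-10·x₁·x₂ + 4·x₁ + 2·x₂^2, -5·x₁^2 + 4·x₁·x₂ - 2], [-4·x₁ + 2·x₂^2 - 1, 4·x₁·x₂ + 4]].
At the point, J = [[-16.000, -1.250], [1.000, 16.000]] (det J = -254.750).
Solving J·Δ = −F gives Δ = (-0.395, -0.538).
Then the next iterate is (x₁, x₂)₁ = (1.105, 1.462).
Re-evaluating at (1.105, 1.462): F = (-1.68389, 2.02470), so ‖F‖₂ = 2.633.

2.633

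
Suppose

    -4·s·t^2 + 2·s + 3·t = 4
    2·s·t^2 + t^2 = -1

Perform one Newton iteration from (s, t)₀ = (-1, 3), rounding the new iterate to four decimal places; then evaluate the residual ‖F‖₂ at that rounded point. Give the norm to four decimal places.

7.6968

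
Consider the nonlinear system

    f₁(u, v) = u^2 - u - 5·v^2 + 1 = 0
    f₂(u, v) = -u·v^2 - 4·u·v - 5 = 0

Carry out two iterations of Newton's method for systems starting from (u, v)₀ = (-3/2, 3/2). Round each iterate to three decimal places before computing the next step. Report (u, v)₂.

At (-3/2, 3/2): F = (-6.500, 7.375).
Jacobian J = [[2·u - 1, -10·v], [-v^2 - 4·v, -2·u·v - 4·u]].
At the point, J = [[-4.000, -15.000], [-8.250, 10.500]] (det J = -165.750).
Solving J·Δ = −F gives Δ = (0.256, -0.502).
Then the next iterate is (u, v)₁ = (-1.244, 0.998).
Round to (-1.244, 0.998) and repeat: F = (-1.18848, 1.20508), J = [[-3.488, -9.980], [-4.98800, 7.45902]].
Δ = (0.042, -0.134), so (u, v)₂ = (-1.202, 0.864).

(-1.202, 0.864)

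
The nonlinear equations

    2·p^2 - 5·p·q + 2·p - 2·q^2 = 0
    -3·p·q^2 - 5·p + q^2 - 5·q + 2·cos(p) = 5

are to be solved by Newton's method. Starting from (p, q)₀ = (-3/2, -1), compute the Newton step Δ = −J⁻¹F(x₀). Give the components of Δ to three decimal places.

(0.436, 0.658)

At (-3/2, -1): F = (-8.000, 13.14147).
Jacobian J = [[4·p - 5·q + 2, -5·p - 4·q], [-3·q^2 - 2·sin(p) - 5, -6·p·q + 2·q - 5]].
At the point, J = [[1.000, 11.500], [-6.00501, -16.000]] (det J = 53.05762).
Solving J·Δ = −F gives Δ = (0.436, 0.658).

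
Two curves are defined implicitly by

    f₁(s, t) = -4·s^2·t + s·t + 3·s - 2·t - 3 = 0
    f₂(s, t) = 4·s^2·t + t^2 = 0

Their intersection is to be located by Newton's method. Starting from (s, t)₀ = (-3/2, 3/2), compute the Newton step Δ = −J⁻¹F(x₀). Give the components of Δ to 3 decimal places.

(2.625, 2.625)

At (-3/2, 3/2): F = (-26.250, 15.750).
Jacobian J = [[-8·s·t + t + 3, -4·s^2 + s - 2], [8·s·t, 4·s^2 + 2·t]].
At the point, J = [[22.500, -12.500], [-18.000, 12.000]] (det J = 45.000).
Solving J·Δ = −F gives Δ = (2.625, 2.625).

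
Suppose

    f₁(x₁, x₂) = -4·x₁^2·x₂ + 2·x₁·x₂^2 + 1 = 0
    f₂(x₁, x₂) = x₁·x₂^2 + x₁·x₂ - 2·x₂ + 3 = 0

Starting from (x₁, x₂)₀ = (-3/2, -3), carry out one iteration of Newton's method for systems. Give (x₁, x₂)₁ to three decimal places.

At (-3/2, -3): F = (1.000, 0.000).
Jacobian J = [[-8·x₁·x₂ + 2·x₂^2, -4·x₁^2 + 4·x₁·x₂], [x₂^2 + x₂, 2·x₁·x₂ + x₁ - 2]].
At the point, J = [[-18.000, 9.000], [6.000, 5.500]] (det J = -153.000).
Solving J·Δ = −F gives Δ = (0.036, -0.039).
Then the next iterate is (x₁, x₂)₁ = (-1.464, -3.039).

(-1.464, -3.039)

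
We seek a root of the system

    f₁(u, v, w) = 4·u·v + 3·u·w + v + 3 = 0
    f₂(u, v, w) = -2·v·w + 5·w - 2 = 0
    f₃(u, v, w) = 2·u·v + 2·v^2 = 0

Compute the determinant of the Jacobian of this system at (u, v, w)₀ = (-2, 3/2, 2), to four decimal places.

-162.0000

J = [[4·v + 3·w, 4·u + 1, 3·u], [0, -2·w, -2·v + 5], [2·v, 2·u + 4·v, 0]].
At the point, J = [[12.0000, -7.0000, -6.0000], [0.0000, -4.0000, 2.0000], [3.0000, 2.0000, 0.0000]].
det J = -162.0000.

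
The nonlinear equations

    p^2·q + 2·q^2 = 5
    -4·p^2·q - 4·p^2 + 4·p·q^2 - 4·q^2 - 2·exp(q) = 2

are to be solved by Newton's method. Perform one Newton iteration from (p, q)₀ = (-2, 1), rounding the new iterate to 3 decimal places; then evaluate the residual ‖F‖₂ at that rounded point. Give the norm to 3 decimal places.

48.933

At (-2, 1): F = (1.000, -51.43656).
Jacobian J = [[2·p·q, p^2 + 4·q], [-8·p·q - 8·p + 4·q^2, -4·p^2 + 8·p·q - 8·q - 2·exp(q)]].
At the point, J = [[-4.000, 8.000], [36.000, -45.43656]] (det J = -106.25375).
Solving J·Δ = −F gives Δ = (3.445, 1.598).
Then the next iterate is (p, q)₁ = (1.445, 2.598).
Re-evaluating at (1.445, 2.598): F = (13.92390, -46.91024), so ‖F‖₂ = 48.933.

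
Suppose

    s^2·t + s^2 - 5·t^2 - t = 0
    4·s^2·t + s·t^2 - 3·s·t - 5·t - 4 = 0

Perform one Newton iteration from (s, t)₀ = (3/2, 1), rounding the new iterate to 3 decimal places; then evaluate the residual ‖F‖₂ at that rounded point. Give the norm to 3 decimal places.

0.493

At (3/2, 1): F = (-1.500, -3.000).
Jacobian J = [[2·s·t + 2·s, s^2 - 10·t - 1], [8·s·t + t^2 - 3·t, 4·s^2 + 2·s·t - 3·s - 5]].
At the point, J = [[6.000, -8.750], [10.000, 2.500]] (det J = 102.500).
Solving J·Δ = −F gives Δ = (0.293, 0.029).
Then the next iterate is (s, t)₁ = (1.793, 1.029).
Re-evaluating at (1.793, 1.029): F = (0.19972, 0.45083), so ‖F‖₂ = 0.493.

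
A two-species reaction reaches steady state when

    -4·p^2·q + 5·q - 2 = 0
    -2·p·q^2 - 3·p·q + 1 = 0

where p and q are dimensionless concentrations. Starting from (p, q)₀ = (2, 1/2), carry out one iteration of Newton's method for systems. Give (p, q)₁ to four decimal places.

At (2, 1/2): F = (-7.5000, -3.0000).
Jacobian J = [[-8·p·q, -4·p^2 + 5], [-2·q^2 - 3·q, -4·p·q - 3·p]].
At the point, J = [[-8.0000, -11.0000], [-2.0000, -10.0000]] (det J = 58.0000).
Solving J·Δ = −F gives Δ = (-0.7241, -0.1552).
Then the next iterate is (p, q)₁ = (1.2759, 0.3448).

(1.2759, 0.3448)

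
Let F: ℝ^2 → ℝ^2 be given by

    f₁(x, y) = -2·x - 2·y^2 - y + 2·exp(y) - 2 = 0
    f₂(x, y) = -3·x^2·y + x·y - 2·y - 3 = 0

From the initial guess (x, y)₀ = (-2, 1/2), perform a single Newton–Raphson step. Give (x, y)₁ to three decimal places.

At (-2, 1/2): F = (4.29744, -11.000).
Jacobian J = [[-2, -4·y + 2·exp(y) - 1], [-6·x·y + y, -3·x^2 + x - 2]].
At the point, J = [[-2.000, 0.29744], [6.500, -16.000]] (det J = 30.06662).
Solving J·Δ = −F gives Δ = (2.178, 0.197).
Then the next iterate is (x, y)₁ = (0.178, 0.697).

(0.178, 0.697)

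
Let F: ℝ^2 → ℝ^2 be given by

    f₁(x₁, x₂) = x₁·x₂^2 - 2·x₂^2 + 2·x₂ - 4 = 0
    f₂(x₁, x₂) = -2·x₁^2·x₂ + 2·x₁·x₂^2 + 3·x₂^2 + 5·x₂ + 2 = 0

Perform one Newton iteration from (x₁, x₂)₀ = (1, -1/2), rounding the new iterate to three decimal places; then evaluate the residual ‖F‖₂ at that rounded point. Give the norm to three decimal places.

10.644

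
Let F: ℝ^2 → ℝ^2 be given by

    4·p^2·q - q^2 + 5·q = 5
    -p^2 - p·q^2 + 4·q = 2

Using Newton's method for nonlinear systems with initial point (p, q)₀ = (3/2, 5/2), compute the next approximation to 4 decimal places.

(-0.8218, 7.6006)

At (3/2, 5/2): F = (23.7500, -3.6250).
Jacobian J = [[8·p·q, 4·p^2 - 2·q + 5], [-2·p - q^2, -2·p·q + 4]].
At the point, J = [[30.0000, 9.0000], [-9.2500, -3.5000]] (det J = -21.7500).
Solving J·Δ = −F gives Δ = (-2.3218, 5.1006).
Then the next iterate is (p, q)₁ = (-0.8218, 7.6006).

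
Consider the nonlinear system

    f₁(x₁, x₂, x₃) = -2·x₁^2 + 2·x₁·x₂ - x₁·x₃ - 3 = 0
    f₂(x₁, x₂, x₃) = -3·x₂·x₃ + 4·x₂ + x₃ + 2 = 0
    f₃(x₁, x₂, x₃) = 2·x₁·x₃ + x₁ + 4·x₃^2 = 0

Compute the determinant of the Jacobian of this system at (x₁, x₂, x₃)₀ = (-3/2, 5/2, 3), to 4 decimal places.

J = [[-4·x₁ + 2·x₂ - x₃, 2·x₁, -x₁], [0, -3·x₃ + 4, -3·x₂ + 1], [2·x₃ + 1, 0, 2·x₁ + 8·x₃]].
At the point, J = [[8.0000, -3.0000, 1.5000], [0.0000, -5.0000, -6.5000], [7.0000, 0.0000, 21.0000]].
det J = -651.0000.

-651.0000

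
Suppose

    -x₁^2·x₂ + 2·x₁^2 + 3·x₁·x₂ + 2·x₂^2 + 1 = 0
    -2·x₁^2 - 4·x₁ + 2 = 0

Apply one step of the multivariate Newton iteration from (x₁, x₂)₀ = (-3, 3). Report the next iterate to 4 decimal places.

(-2.5000, 1.4167)

At (-3, 3): F = (-17.0000, -4.0000).
Jacobian J = [[-2·x₁·x₂ + 4·x₁ + 3·x₂, -x₁^2 + 3·x₁ + 4·x₂], [-4·x₁ - 4, 0]].
At the point, J = [[15.0000, -6.0000], [8.0000, 0.0000]] (det J = 48.0000).
Solving J·Δ = −F gives Δ = (0.5000, -1.5833).
Then the next iterate is (x₁, x₂)₁ = (-2.5000, 1.4167).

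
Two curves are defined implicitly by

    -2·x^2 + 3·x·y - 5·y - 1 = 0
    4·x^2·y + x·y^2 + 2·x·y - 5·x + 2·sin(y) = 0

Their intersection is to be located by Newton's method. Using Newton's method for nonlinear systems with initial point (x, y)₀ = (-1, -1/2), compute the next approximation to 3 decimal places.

(11.824, 3.632)

At (-1, -1/2): F = (1.000, 2.79115).
Jacobian J = [[-4·x + 3·y, 3·x - 5], [8·x·y + y^2 + 2·y - 5, 4·x^2 + 2·x·y + 2·x + 2·cos(y)]].
At the point, J = [[2.500, -8.000], [-1.750, 4.75517]] (det J = -2.11209).
Solving J·Δ = −F gives Δ = (12.824, 4.132).
Then the next iterate is (x, y)₁ = (11.824, 3.632).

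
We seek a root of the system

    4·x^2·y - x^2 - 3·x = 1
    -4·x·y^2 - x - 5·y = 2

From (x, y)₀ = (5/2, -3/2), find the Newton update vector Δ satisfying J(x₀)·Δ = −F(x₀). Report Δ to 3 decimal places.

At (5/2, -3/2): F = (-52.250, -19.500).
Jacobian J = [[8·x·y - 2·x - 3, 4·x^2], [-4·y^2 - 1, -8·x·y - 5]].
At the point, J = [[-38.000, 25.000], [-10.000, 25.000]] (det J = -700.000).
Solving J·Δ = −F gives Δ = (-1.170, 0.312).

(-1.170, 0.312)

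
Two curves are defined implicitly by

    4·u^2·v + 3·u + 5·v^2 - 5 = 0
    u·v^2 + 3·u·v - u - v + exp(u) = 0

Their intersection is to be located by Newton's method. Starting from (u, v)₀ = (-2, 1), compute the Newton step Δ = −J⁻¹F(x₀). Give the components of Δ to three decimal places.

(-1.114, -0.942)

At (-2, 1): F = (10.000, -6.86466).
Jacobian J = [[8·u·v + 3, 4·u^2 + 10·v], [v^2 + 3·v + exp(u) - 1, 2·u·v + 3·u - 1]].
At the point, J = [[-13.000, 26.000], [3.13534, -11.000]] (det J = 61.48128).
Solving J·Δ = −F gives Δ = (-1.114, -0.942).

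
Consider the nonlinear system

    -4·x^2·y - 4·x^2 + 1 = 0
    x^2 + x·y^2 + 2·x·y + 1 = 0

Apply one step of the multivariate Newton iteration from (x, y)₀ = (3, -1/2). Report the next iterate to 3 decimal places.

At (3, -1/2): F = (-17.000, 7.750).
Jacobian J = [[-8·x·y - 8·x, -4·x^2], [2·x + y^2 + 2·y, 2·x·y + 2·x]].
At the point, J = [[-12.000, -36.000], [5.250, 3.000]] (det J = 153.000).
Solving J·Δ = −F gives Δ = (-1.490, 0.025).
Then the next iterate is (x, y)₁ = (1.510, -0.475).

(1.510, -0.475)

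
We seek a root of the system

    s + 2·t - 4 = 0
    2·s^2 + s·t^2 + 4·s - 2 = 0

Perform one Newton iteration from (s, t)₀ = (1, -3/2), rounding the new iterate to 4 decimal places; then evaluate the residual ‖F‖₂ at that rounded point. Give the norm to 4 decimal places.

8.3418

At (1, -3/2): F = (-6.0000, 6.2500).
Jacobian J = [[1, 2], [4·s + t^2 + 4, 2·s·t]].
At the point, J = [[1.0000, 2.0000], [10.2500, -3.0000]] (det J = -23.5000).
Solving J·Δ = −F gives Δ = (0.2340, 2.8830).
Then the next iterate is (s, t)₁ = (1.2340, 1.3830).
Re-evaluating at (1.2340, 1.3830): F = (0.0000, 8.341770), so ‖F‖₂ = 8.3418.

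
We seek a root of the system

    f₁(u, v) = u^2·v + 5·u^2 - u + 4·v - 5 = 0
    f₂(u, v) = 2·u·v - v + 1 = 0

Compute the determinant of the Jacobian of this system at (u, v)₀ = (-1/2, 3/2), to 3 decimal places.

2.250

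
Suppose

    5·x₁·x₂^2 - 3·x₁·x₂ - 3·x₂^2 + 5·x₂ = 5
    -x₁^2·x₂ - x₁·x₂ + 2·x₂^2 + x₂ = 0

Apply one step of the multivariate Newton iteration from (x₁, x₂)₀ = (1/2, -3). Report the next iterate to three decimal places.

At (1/2, -3): F = (-20.000, 17.250).
Jacobian J = [[5·x₂^2 - 3·x₂, 10·x₁·x₂ - 3·x₁ - 6·x₂ + 5], [-2·x₁·x₂ - x₂, -x₁^2 - x₁ + 4·x₂ + 1]].
At the point, J = [[54.000, 6.500], [6.000, -11.750]] (det J = -673.500).
Solving J·Δ = −F gives Δ = (0.182, 1.561).
Then the next iterate is (x₁, x₂)₁ = (0.682, -1.439).

(0.682, -1.439)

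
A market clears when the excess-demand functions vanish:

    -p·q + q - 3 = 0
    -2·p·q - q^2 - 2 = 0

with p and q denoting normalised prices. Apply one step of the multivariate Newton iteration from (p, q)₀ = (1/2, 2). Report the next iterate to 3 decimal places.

(-0.667, 1.333)

At (1/2, 2): F = (-2.000, -8.000).
Jacobian J = [[-q, -p + 1], [-2·q, -2·p - 2·q]].
At the point, J = [[-2.000, 0.500], [-4.000, -5.000]] (det J = 12.000).
Solving J·Δ = −F gives Δ = (-1.167, -0.667).
Then the next iterate is (p, q)₁ = (-0.667, 1.333).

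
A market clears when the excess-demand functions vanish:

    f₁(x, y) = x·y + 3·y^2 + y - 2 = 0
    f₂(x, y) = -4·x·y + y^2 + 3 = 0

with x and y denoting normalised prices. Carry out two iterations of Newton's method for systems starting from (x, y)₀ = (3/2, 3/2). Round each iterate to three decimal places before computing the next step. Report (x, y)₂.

At (3/2, 3/2): F = (8.500, -3.750).
Jacobian J = [[y, x + 6·y + 1], [-4·y, -4·x + 2·y]].
At the point, J = [[1.500, 11.500], [-6.000, -3.000]] (det J = 64.500).
Solving J·Δ = −F gives Δ = (-0.273, -0.703).
Then the next iterate is (x, y)₁ = (1.227, 0.797).
Round to (1.227, 0.797) and repeat: F = (1.68055, -0.27647), J = [[0.797, 7.009], [-3.188, -3.314]].
Δ = (0.184, -0.261), so (x, y)₂ = (1.411, 0.536).

(1.411, 0.536)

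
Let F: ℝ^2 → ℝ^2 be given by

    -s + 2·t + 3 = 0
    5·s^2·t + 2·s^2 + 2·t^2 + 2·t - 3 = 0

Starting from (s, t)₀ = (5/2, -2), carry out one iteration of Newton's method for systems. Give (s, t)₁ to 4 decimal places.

At (5/2, -2): F = (-3.5000, -49.0000).
Jacobian J = [[-1, 2], [10·s·t + 4·s, 5·s^2 + 4·t + 2]].
At the point, J = [[-1.0000, 2.0000], [-40.0000, 25.2500]] (det J = 54.7500).
Solving J·Δ = −F gives Δ = (-0.1758, 1.6621).
Then the next iterate is (s, t)₁ = (2.3242, -0.3379).

(2.3242, -0.3379)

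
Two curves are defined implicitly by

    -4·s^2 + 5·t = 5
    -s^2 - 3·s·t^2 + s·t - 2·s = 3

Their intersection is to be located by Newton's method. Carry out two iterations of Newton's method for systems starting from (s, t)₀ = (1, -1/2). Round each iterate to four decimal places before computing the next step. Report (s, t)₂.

At (1, -1/2): F = (-11.5000, -7.2500).
Jacobian J = [[-8·s, 5], [-2·s - 3·t^2 + t - 2, -6·s·t + s]].
At the point, J = [[-8.0000, 5.0000], [-5.2500, 4.0000]] (det J = -5.7500).
Solving J·Δ = −F gives Δ = (-1.6957, -0.4130).
Then the next iterate is (s, t)₁ = (-0.6957, -0.9130).
Round to (-0.6957, -0.9130) and repeat: F = (-11.500994, 0.282317), J = [[5.5656, 5.0000], [-4.022307, -4.506745]].
Δ = (10.1425, -8.9896), so (s, t)₂ = (9.4468, -9.9026).

(9.4468, -9.9026)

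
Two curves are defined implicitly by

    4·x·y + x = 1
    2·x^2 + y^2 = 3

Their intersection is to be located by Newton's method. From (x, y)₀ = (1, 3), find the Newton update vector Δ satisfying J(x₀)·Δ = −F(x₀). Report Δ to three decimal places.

(-0.645, -0.903)

At (1, 3): F = (12.000, 8.000).
Jacobian J = [[4·y + 1, 4·x], [4·x, 2·y]].
At the point, J = [[13.000, 4.000], [4.000, 6.000]] (det J = 62.000).
Solving J·Δ = −F gives Δ = (-0.645, -0.903).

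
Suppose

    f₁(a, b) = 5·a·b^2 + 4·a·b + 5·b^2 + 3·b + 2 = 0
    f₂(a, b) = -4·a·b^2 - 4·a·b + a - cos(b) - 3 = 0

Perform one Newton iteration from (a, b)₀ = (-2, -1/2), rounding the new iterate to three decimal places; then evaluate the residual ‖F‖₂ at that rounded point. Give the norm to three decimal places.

At (-2, -1/2): F = (3.250, -7.87758).
Jacobian J = [[5·b^2 + 4·b, 10·a·b + 4·a + 10·b + 3], [-4·b^2 - 4·b + 1, -8·a·b - 4·a + sin(b)]].
At the point, J = [[-0.750, 0.000], [2.000, -0.47943]] (det J = 0.35957).
Solving J·Δ = −F gives Δ = (4.333, 1.646).
Then the next iterate is (a, b)₁ = (2.333, 1.146).
Re-evaluating at (2.333, 1.146): F = (38.01888, -24.02947), so ‖F‖₂ = 44.976.

44.976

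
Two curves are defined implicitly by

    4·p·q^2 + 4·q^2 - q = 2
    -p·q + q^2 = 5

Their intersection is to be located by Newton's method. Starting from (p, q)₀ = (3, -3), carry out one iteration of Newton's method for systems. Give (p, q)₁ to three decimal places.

(1.667, -2.000)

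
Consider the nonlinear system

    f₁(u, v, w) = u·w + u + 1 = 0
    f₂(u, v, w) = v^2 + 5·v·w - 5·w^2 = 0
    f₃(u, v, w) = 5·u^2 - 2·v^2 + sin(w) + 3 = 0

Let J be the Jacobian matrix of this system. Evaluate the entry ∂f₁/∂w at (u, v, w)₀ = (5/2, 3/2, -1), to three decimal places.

2.500

∂f₁/∂w = u.
At (5/2, 3/2, -1) this is 2.500.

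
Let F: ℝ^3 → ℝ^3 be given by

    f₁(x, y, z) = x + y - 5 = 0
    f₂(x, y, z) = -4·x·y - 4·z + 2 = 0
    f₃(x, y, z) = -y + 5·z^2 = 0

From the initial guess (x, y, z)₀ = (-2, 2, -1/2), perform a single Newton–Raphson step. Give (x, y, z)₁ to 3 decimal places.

At (-2, 2, -1/2): F = (-5.000, 20.000, -0.750).
Jacobian J = [[1, 1, 0], [-4·y, -4·x, -4], [0, -1, 10·z]].
At the point, J = [[1.000, 1.000, 0.000], [-8.000, 8.000, -4.000], [0.000, -1.000, -5.000]] (det J = -84.000).
Solving J·Δ = −F gives Δ = (3.845, 1.155, -0.381).
Then the next iterate is (x, y, z)₁ = (1.845, 3.155, -0.881).

(1.845, 3.155, -0.881)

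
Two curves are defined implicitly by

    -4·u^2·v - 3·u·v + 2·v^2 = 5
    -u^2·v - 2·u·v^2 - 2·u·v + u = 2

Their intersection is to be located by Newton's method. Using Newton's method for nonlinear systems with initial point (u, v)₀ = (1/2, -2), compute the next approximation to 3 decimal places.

At (1/2, -2): F = (8.000, -3.000).
Jacobian J = [[-8·u·v - 3·v, -4·u^2 - 3·u + 4·v], [-2·u·v - 2·v^2 - 2·v + 1, -u^2 - 4·u·v - 2·u]].
At the point, J = [[14.000, -10.500], [-1.000, 2.750]] (det J = 28.000).
Solving J·Δ = −F gives Δ = (0.339, 1.214).
Then the next iterate is (u, v)₁ = (0.839, -0.786).

(0.839, -0.786)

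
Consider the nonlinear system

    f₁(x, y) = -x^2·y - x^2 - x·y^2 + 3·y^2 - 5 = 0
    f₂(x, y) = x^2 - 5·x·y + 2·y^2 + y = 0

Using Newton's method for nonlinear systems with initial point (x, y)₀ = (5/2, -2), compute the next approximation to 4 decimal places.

(0.1601, -1.8897)

At (5/2, -2): F = (3.2500, 37.2500).
Jacobian J = [[-2·x·y - 2·x - y^2, -x^2 - 2·x·y + 6·y], [2·x - 5·y, -5·x + 4·y + 1]].
At the point, J = [[1.0000, -8.2500], [15.0000, -19.5000]] (det J = 104.2500).
Solving J·Δ = −F gives Δ = (-2.3399, 0.1103).
Then the next iterate is (x, y)₁ = (0.1601, -1.8897).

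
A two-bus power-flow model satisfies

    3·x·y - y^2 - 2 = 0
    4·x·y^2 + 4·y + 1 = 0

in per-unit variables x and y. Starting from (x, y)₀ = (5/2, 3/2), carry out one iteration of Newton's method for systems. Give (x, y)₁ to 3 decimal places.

(1.564, 0.880)

At (5/2, 3/2): F = (7.000, 29.500).
Jacobian J = [[3·y, 3·x - 2·y], [4·y^2, 8·x·y + 4]].
At the point, J = [[4.500, 4.500], [9.000, 34.000]] (det J = 112.500).
Solving J·Δ = −F gives Δ = (-0.936, -0.620).
Then the next iterate is (x, y)₁ = (1.564, 0.880).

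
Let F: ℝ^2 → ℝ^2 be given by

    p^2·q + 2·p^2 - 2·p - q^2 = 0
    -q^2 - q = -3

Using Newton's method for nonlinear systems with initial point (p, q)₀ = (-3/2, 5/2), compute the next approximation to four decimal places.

(-0.8864, 1.5417)

At (-3/2, 5/2): F = (6.8750, -5.7500).
Jacobian J = [[2·p·q + 4·p - 2, p^2 - 2·q], [0, -2·q - 1]].
At the point, J = [[-15.5000, -2.7500], [0.0000, -6.0000]] (det J = 93.0000).
Solving J·Δ = −F gives Δ = (0.6136, -0.9583).
Then the next iterate is (p, q)₁ = (-0.8864, 1.5417).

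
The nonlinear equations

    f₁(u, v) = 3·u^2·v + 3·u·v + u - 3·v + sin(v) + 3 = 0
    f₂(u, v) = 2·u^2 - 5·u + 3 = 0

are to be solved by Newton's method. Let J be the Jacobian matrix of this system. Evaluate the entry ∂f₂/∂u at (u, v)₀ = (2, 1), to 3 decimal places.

3.000

∂f₂/∂u = 4·u - 5.
At (2, 1) this is 3.000.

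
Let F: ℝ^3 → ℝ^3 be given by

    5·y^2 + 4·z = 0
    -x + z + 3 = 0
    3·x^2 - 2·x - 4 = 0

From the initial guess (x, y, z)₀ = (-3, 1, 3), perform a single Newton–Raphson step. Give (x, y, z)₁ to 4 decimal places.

At (-3, 1, 3): F = (17.0000, 9.0000, 29.0000).
Jacobian J = [[0, 10·y, 4], [-1, 0, 1], [6·x - 2, 0, 0]].
At the point, J = [[0.0000, 10.0000, 4.0000], [-1.0000, 0.0000, 1.0000], [-20.0000, 0.0000, 0.0000]] (det J = -200.0000).
Solving J·Δ = −F gives Δ = (1.4500, 1.3200, -7.5500).
Then the next iterate is (x, y, z)₁ = (-1.5500, 2.3200, -4.5500).

(-1.5500, 2.3200, -4.5500)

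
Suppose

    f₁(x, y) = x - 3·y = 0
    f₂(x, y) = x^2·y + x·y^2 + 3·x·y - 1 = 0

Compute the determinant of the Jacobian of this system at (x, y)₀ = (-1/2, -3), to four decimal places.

J = [[1, -3], [2·x·y + y^2 + 3·y, x^2 + 2·x·y + 3·x]].
At the point, J = [[1.0000, -3.0000], [3.0000, 1.7500]].
det J = 10.7500.

10.7500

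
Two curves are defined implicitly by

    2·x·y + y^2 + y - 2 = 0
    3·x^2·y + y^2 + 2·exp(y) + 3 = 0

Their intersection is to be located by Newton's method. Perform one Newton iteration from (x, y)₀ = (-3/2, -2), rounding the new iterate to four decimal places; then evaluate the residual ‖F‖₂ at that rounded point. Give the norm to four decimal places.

1.3663

At (-3/2, -2): F = (6.0000, -6.229329).
Jacobian J = [[2·y, 2·x + 2·y + 1], [6·x·y, 3·x^2 + 2·y + 2·exp(y)]].
At the point, J = [[-4.0000, -6.0000], [18.0000, 3.020671]] (det J = 95.917318).
Solving J·Δ = −F gives Δ = (0.2007, 0.8662).
Then the next iterate is (x, y)₁ = (-1.2993, -1.1338).
Re-evaluating at (-1.2993, -1.1338): F = (1.097995, -0.813059), so ‖F‖₂ = 1.3663.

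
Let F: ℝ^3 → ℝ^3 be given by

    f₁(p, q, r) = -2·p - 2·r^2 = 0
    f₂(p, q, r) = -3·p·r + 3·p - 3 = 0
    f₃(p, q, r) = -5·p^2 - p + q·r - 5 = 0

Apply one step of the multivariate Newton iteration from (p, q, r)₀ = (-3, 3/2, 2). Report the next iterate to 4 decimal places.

At (-3, 3/2, 2): F = (-2.0000, 6.0000, -44.0000).
Jacobian J = [[-2, 0, -4·r], [-3·r + 3, 0, -3·p], [-10·p - 1, r, q]].
At the point, J = [[-2.0000, 0.0000, -8.0000], [-3.0000, 0.0000, 9.0000], [29.0000, 2.0000, 1.5000]] (det J = 84.0000).
Solving J·Δ = −F gives Δ = (0.7143, 11.9643, -0.4286).
Then the next iterate is (p, q, r)₁ = (-2.2857, 13.4643, 1.5714).

(-2.2857, 13.4643, 1.5714)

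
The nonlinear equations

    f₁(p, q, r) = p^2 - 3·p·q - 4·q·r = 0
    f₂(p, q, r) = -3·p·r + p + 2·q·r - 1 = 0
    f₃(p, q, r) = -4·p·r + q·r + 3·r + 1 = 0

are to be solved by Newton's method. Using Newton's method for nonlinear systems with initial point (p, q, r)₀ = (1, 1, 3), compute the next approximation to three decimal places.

At (1, 1, 3): F = (-14.000, -3.000, 1.000).
Jacobian J = [[2·p - 3·q, -3·p - 4·r, -4·q], [-3·r + 1, 2·r, -3·p + 2·q], [-4·r, r, -4·p + q + 3]].
At the point, J = [[-1.000, -15.000, -4.000], [-8.000, 6.000, -1.000], [-12.000, 3.000, 0.000]] (det J = -375.000).
Solving J·Δ = −F gives Δ = (0.088, 0.019, -3.592).
Then the next iterate is (p, q, r)₁ = (1.088, 1.019, -0.592).

(1.088, 1.019, -0.592)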